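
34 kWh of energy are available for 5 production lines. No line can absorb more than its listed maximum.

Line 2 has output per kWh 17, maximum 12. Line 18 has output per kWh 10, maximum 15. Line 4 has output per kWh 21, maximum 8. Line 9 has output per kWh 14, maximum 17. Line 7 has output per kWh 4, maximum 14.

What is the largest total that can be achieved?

Rank by output per kWh: Line 4 21 > Line 2 17 > Line 9 14 > Line 18 10 > Line 7 4.
Give Line 4 8 to hit its cap of 8 → 26 left.
Line 2 takes 12 to reach its cap of 12 → 14 left.
Only 14 left; Line 9 takes them to reach 14.
Total = 17×12 + 21×8 + 14×14 = 568.

568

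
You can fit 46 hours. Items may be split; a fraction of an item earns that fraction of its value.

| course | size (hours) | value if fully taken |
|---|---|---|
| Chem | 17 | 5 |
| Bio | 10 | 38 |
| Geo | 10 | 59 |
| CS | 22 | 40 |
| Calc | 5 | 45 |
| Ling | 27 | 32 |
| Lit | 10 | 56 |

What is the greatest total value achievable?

218

Sort by value density: Calc 45/5≈9, Geo 59/10≈5.9, Lit 56/10≈5.6, Bio 38/10≈3.8, CS 40/22≈1.82, Ling 32/27≈1.19, Chem 5/17≈0.294.
Take all of Calc (5 hours, value 45) — 41 hours left.
Take all of Geo (10 hours, value 59) — 31 hours left.
Lit: take in full, 10 hours for value 56 — 21 left.
All 10 hours of Bio fit (value 38) — 11 remain.
Only 11 hours remain; take 11/22 of CS for value 40×11/22 = 20.
Total value = 218.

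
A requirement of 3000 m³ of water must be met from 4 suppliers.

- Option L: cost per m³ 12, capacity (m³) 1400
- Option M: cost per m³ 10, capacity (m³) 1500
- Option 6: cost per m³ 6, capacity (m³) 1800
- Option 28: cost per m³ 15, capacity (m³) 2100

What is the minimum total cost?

22800

Use suppliers in increasing cost order.
Option 6 (6): use full 1800 ; 1200 m³ to go.
Take 1200 from Option M at 10 to finish.
Option L, Option 28: unused.
Cost = 1800×6 + 1200×10 = 22800.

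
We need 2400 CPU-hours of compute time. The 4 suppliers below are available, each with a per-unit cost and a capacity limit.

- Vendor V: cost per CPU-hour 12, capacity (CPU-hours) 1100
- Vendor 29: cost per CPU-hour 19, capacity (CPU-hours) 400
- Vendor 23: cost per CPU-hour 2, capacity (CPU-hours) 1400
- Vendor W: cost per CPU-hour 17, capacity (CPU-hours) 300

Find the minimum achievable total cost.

14800

Fill from the cheapest supplier first.
Vendor 23 at 2: take all 1400 CPU-hours ; 1000 still needed.
Vendor V (12): take the remaining 1000 ; done.
Vendor W, Vendor 29: unused.
Cost = 1400×2 + 1000×12 = 14800.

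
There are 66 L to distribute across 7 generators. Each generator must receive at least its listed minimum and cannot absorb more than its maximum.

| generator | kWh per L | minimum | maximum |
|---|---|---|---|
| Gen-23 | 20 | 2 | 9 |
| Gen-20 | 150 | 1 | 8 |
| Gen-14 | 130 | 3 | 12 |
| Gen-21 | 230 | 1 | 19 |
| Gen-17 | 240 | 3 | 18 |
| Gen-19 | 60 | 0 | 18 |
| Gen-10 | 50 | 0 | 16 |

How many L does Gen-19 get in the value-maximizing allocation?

7

Meeting every minimum uses 2+1+3+1+3+0+0 = 10 L, leaving 56.
Rank by kWh per L: Gen-17 240 > Gen-21 230 > Gen-20 150 > Gen-14 130 > Gen-19 60 > Gen-10 50 > Gen-23 20.
Gen-17 takes 15 more to reach its cap of 18 → 41 left.
Gen-21: +18 to 19 (cap) → 23 left.
Gen-20 takes 7 more to reach its cap of 8 → 16 left.
Gen-14: +9 to 12 (cap) → 7 left.
Gen-19: +7 (room for 18) → 7. Pool exhausted.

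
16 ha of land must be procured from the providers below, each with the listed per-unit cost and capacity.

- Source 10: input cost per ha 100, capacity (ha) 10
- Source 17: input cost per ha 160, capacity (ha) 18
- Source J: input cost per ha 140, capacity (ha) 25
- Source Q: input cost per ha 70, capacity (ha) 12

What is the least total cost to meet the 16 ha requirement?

Fill from the cheapest provider first.
Take 12 from Source Q at 70 → need 4 more.
Source 10 (100): take the remaining 4 → done.
Source J, Source 17: unused.
Cost = 12×70 + 4×100 = 1240.

1240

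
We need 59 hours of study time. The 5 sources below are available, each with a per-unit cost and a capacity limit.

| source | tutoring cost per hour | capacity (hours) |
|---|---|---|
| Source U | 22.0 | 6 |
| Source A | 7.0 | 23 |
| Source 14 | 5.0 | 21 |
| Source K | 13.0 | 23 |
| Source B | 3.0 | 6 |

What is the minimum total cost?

Cheapest first:
Source B at 3.0: take all 6 hours → 53 still needed.
Source 14 at 5.0: take all 21 hours → 32 still needed.
Source A (7.0): use full 23 → 9 hours to go.
Source K (13.0): take the remaining 9 → done.
Source U: unused.
Cost = 6×3.0 + 21×5.0 + 23×7.0 + 9×13.0 = 401.

401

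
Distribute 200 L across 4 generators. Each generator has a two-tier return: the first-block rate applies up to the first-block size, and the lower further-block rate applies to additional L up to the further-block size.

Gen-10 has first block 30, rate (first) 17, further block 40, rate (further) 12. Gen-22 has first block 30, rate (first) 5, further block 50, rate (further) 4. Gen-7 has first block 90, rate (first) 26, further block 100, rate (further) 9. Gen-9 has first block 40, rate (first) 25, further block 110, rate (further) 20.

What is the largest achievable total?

4740

Order all 8 blocks by rate: Gen-7/first 26 > Gen-9/first 25 > Gen-9/second 20 > Gen-10/first 17 > Gen-10/second 12 > Gen-7/second 9 > Gen-22/first 5 > Gen-22/second 4.
Gen-7/first (26): +90 — 110 left.
Gen-9 first at 25: fill all 40 — 70 left.
Gen-9 second at 20: only 70 left, fill 70.
Total = 26×90 + 25×40 + 20×70 = 4740.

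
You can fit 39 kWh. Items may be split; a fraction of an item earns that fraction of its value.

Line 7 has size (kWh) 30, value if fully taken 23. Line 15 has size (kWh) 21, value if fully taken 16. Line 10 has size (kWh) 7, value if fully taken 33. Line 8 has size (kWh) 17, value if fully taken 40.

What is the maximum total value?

84.5

Best value per unit of size first: Line 10 33/7≈4.71, Line 8 40/17≈2.35, Line 7 23/30≈0.767, Line 15 16/21≈0.762.
Take all of Line 10 (7 kWh, value 33) ; 32 kWh left.
All 17 kWh of Line 8 fit (value 40) ; 15 remain.
Fill the last 15 kWh with part of Line 7: 15/30 of it earns 11.5.
Total value = 84.5.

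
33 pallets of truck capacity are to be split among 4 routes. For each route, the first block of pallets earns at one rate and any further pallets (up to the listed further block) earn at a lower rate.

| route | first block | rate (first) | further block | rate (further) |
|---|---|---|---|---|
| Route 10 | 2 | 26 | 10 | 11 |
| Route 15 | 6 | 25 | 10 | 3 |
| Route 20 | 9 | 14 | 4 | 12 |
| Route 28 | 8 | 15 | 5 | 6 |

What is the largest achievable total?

540

Order all 8 blocks by rate: Route 10/first 26 > Route 15/first 25 > Route 28/first 15 > Route 20/first 14 > Route 20/second 12 > Route 10/second 11 > Route 28/second 6 > Route 15/second 3.
Fill Route 10 first block (2 at 26) — 31 left.
Fill Route 15 first block (6 at 25) — 25 left.
Route 28 first at 15: fill all 8 — 17 left.
Route 20 first at 14: fill all 9 — 8 left.
Route 20/second (12): +4 — 4 left.
4 remain; put them into Route 10 second at 11.
Total = 26×2 + 25×6 + 15×8 + 14×9 + 12×4 + 11×4 = 540.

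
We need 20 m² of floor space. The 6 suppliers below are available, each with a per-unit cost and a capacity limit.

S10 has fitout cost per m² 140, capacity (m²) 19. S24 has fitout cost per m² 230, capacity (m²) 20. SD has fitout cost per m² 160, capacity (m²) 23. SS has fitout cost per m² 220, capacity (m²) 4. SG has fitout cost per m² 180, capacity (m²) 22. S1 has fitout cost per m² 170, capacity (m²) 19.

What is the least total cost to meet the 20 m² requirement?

2820

Cheapest first:
S10 (140): use full 19 → 1 m² to go.
SD (160): take the remaining 1 → done.
S1, SG, SS, S24: unused.
Cost = 19×140 + 1×160 = 2820.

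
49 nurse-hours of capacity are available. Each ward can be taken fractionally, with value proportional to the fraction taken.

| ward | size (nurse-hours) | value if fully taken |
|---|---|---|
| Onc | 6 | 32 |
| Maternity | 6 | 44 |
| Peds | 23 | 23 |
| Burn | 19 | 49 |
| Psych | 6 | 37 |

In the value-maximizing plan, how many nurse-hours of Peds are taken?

12

Best value per unit of size first: Maternity 44/6≈7.33, Psych 37/6≈6.17, Onc 32/6≈5.33, Burn 49/19≈2.58, Peds 23/23≈1.
Maternity: take in full, 6 nurse-hours for value 44 — 43 left.
Take all of Psych (6 nurse-hours, value 37) — 37 nurse-hours left.
All 6 nurse-hours of Onc fit (value 32) — 31 remain.
Take all of Burn (19 nurse-hours, value 49) — 12 nurse-hours left.
Fill the last 12 nurse-hours with part of Peds: 12/23 of it earns 12.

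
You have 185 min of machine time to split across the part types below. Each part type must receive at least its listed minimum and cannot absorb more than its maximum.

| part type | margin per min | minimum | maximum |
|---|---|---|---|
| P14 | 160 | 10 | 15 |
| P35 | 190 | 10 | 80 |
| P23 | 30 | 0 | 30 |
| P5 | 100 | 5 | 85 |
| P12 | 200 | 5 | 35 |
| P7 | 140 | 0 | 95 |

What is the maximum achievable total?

32100

Meeting every minimum uses 10+10+0+5+5+0 = 30 min, leaving 155.
Highest margin per min first: P12 200 > P35 190 > P14 160 > P7 140 > P5 100 > P23 30.
P12 takes 30 more to reach its cap of 35 ; 125 left.
P35: +70 to 80 (cap) ; 55 left.
P14 takes 5 more to reach its cap of 15 ; 50 left.
P7 has room for 95 more but only 50 remain, so it gets 50.
Total = 160×15 + 190×80 + 100×5 + 200×35 + 140×50 = 32100.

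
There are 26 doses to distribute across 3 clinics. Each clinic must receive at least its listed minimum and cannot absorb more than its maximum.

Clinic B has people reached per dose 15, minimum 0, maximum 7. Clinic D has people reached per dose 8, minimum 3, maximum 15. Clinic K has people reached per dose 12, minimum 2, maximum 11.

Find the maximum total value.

Meeting every minimum uses 0+3+2 = 5 doses, leaving 21.
Order the clinics by people reached per dose: Clinic B 15 > Clinic K 12 > Clinic D 8.
Clinic B: +7 to 7 (cap) ; 14 left.
Give Clinic K 9 more to hit its cap of 11 ; 5 left.
Clinic D: +5 (room for 12) → 8. Pool exhausted.
Total = 15×7 + 8×8 + 12×11 = 301.

301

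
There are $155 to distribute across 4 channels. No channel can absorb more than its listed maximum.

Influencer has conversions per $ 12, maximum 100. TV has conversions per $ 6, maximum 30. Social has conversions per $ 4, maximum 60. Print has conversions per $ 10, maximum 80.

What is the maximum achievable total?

Rank by conversions per $: Influencer 12 > Print 10 > TV 6 > Social 4.
Influencer: +100 to 100 (cap) ; 55 left.
Print: +55 (room for 80) → 55. Pool exhausted.
Total = 12×100 + 10×55 = 1750.

1750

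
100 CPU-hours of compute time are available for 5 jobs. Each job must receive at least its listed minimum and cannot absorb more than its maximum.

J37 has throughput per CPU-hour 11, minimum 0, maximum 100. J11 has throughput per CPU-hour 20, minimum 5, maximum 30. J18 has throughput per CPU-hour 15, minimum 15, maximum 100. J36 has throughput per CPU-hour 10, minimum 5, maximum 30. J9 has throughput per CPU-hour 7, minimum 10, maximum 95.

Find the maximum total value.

1545

Meeting every minimum uses 0+5+15+5+10 = 35 CPU-hours, leaving 65.
Rank by throughput per CPU-hour: J11 20 > J18 15 > J37 11 > J36 10 > J9 7.
Give J11 25 more to hit its cap of 30 → 40 left.
J18 has room for 85 more but only 40 remain, so it gets 55.
Total = 20×30 + 15×55 + 10×5 + 7×10 = 1545.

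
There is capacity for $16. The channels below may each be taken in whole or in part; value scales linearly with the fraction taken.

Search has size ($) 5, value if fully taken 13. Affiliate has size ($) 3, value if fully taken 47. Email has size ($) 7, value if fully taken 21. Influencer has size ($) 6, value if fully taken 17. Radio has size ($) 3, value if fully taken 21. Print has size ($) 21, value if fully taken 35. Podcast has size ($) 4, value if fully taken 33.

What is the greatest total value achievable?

Best value per unit of size first: Affiliate 47/3≈15.7, Podcast 33/4≈8.25, Radio 21/3≈7, Email 21/7≈3, Influencer 17/6≈2.83, Search 13/5≈2.6, Print 35/21≈1.67.
Affiliate: take in full, 3 $ for value 47 ; 13 left.
All 4 $ of Podcast fit (value 33) ; 9 remain.
Take all of Radio (3 $, value 21) ; 6 $ left.
6 $ left: a 6/7 share of Email gives 21×6/7 = 18.
Total value = 119.

119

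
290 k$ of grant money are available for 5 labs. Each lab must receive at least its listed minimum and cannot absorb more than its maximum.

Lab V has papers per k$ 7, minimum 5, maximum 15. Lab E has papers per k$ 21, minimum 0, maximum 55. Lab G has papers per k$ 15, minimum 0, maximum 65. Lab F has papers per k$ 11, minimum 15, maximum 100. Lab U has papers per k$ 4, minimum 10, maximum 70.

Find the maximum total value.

Meeting every minimum uses 5+0+0+15+10 = 30 k$, leaving 260.
Order the labs by papers per k$: Lab E 21 > Lab G 15 > Lab F 11 > Lab V 7 > Lab U 4.
Give Lab E 55 more to hit its cap of 55 ; 205 left.
Lab G takes 65 more to reach its cap of 65 ; 140 left.
Lab F takes 85 more to reach its cap of 100 ; 55 left.
Give Lab V 10 more to hit its cap of 15 ; 45 left.
Only 45 left; Lab U takes them to reach 55.
Total = 7×15 + 21×55 + 15×65 + 11×100 + 4×55 = 3555.

3555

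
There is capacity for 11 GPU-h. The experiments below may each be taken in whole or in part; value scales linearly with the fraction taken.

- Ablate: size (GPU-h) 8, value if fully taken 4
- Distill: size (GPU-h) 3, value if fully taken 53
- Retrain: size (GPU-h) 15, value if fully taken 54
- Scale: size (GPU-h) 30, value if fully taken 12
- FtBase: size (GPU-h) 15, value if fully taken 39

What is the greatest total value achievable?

Best value per unit of size first: Distill 53/3≈17.7, Retrain 54/15≈3.6, FtBase 39/15≈2.6, Ablate 4/8≈0.5, Scale 12/30≈0.4.
All 3 GPU-h of Distill fit (value 53) ; 8 remain.
8 GPU-h left: a 8/15 share of Retrain gives 54×8/15 = 28.8.
Total value = 81.8.

81.8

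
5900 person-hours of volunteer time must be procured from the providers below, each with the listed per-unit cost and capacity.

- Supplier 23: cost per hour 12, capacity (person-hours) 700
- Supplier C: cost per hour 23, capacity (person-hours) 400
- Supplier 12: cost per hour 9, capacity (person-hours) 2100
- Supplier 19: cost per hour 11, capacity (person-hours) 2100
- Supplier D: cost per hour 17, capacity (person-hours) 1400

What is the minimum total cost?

Fill from the cheapest provider first.
Supplier 12 (9): use full 2100 — 3800 person-hours to go.
Take 2100 from Supplier 19 at 11 — need 1700 more.
Take 700 from Supplier 23 at 12 — need 1000 more.
Take 1000 from Supplier D at 17 to finish.
Supplier C: unused.
Cost = 2100×9 + 2100×11 + 700×12 + 1000×17 = 67400.

67400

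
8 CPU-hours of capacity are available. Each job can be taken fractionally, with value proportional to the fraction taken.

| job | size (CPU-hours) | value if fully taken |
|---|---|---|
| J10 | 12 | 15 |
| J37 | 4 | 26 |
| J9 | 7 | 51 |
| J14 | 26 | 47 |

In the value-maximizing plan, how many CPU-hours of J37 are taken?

Best value per unit of size first: J9 51/7≈7.29, J37 26/4≈6.5, J14 47/26≈1.81, J10 15/12≈1.25.
Take all of J9 (7 CPU-hours, value 51) → 1 CPU-hours left.
1 CPU-hours left: a 1/4 share of J37 gives 26×1/4 = 6.5.

1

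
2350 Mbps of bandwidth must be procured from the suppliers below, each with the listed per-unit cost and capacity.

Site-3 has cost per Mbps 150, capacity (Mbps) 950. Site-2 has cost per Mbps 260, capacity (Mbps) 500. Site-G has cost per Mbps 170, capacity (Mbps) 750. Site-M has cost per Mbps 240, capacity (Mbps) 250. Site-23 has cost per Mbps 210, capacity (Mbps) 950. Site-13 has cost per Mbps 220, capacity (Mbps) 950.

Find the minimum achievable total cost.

Use suppliers in increasing cost order.
Site-3 at 150: take all 950 Mbps → 1400 still needed.
Site-G (170): use full 750 → 650 Mbps to go.
Site-23 (210): take the remaining 650 → done.
Site-13, Site-M, Site-2: unused.
Cost = 950×150 + 750×170 + 650×210 = 406500.

406500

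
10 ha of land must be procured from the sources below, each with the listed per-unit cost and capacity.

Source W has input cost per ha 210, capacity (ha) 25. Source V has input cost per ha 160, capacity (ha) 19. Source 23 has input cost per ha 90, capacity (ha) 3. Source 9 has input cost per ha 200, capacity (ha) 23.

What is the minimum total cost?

1390

Fill from the cheapest source first.
Source 23 at 90: take all 3 ha ; 7 still needed.
Take 7 from Source V at 160 to finish.
Source 9, Source W: unused.
Cost = 3×90 + 7×160 = 1390.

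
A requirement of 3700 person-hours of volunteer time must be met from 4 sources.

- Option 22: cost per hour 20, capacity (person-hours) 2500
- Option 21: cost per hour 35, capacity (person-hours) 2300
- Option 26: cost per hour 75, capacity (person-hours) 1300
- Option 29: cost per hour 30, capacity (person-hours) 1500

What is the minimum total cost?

86000

Fill from the cheapest source first.
Option 22 at 20: take all 2500 person-hours — 1200 still needed.
Option 29 at 30: take 1200 of its 1500 — requirement met.
Option 21, Option 26: unused.
Cost = 2500×20 + 1200×30 = 86000.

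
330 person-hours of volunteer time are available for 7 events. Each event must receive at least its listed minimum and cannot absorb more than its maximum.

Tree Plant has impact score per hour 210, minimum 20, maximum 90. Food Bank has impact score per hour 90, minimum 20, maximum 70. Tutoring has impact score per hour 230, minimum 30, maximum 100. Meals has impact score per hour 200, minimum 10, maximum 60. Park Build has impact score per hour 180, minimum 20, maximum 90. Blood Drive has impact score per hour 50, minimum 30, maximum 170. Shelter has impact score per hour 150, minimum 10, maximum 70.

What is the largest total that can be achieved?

Meeting every minimum uses 20+20+30+10+20+30+10 = 140 person-hours, leaving 190.
Highest impact score per hour first: Tutoring 230 > Tree Plant 210 > Meals 200 > Park Build 180 > Shelter 150 > Food Bank 90 > Blood Drive 50.
Give Tutoring 70 more to hit its cap of 100 → 120 left.
Give Tree Plant 70 more to hit its cap of 90 → 50 left.
Meals: +50 to 60 (cap) → 0 left.
Total = 210×90 + 90×20 + 230×100 + 200×60 + 180×20 + 50×30 + 150×10 = 62300.

62300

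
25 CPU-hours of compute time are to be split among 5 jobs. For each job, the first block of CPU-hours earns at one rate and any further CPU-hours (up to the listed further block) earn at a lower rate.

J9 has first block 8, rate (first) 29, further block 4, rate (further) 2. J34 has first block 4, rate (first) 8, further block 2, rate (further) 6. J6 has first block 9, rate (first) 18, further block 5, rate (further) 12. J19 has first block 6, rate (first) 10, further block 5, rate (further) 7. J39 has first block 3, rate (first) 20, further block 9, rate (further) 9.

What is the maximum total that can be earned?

514

Treat each block as its own option and order by rate: J9/tier1 29 > J39/tier1 20 > J6/tier1 18 > J6/tier2 12 > J19/tier1 10 > J39/tier2 9 > J34/tier1 8 > J19/tier2 7 > J34/tier2 6 > J9/tier2 2.
J9 tier1 at 29: fill all 8 → 17 left.
J39 tier1 at 20: fill all 3 → 14 left.
Fill J6 tier1 block (9 at 18) → 5 left.
J6/tier2 (12): +5 → 0 left.
Total = 29×8 + 20×3 + 18×9 + 12×5 = 514.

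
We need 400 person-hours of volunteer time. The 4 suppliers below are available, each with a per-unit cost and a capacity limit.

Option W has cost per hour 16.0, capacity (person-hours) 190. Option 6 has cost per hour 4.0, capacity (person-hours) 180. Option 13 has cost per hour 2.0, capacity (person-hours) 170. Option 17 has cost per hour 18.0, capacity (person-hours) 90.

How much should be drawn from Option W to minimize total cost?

Fill from the cheapest supplier first.
Take 170 from Option 13 at 2.0 ; need 230 more.
Option 6 (4.0): use full 180 ; 50 person-hours to go.
Take 50 from Option W at 16.0 to finish.
Option 17: unused.

50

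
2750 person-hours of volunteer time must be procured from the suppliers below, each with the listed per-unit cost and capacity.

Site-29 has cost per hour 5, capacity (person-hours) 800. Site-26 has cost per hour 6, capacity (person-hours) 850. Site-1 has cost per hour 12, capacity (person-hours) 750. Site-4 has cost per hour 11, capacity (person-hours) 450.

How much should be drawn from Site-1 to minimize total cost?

650

Fill from the cheapest supplier first.
Take 800 from Site-29 at 5 — need 1950 more.
Site-26 at 6: take all 850 person-hours — 1100 still needed.
Take 450 from Site-4 at 11 — need 650 more.
Take 650 from Site-1 at 12 to finish.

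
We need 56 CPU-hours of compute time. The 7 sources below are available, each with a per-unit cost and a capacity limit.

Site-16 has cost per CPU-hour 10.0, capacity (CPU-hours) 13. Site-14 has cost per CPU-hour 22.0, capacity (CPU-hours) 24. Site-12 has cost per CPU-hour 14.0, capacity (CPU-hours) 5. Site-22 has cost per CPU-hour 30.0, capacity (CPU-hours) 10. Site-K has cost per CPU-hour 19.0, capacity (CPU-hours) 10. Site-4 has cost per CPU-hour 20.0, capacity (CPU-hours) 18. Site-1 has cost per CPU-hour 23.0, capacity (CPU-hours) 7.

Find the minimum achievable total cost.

Use sources in increasing cost order.
Take 13 from Site-16 at 10.0 — need 43 more.
Site-12 (14.0): use full 5 — 38 CPU-hours to go.
Take 10 from Site-K at 19.0 — need 28 more.
Take 18 from Site-4 at 20.0 — need 10 more.
Site-14 (22.0): take the remaining 10 — done.
Site-1, Site-22: unused.
Cost = 13×10.0 + 5×14.0 + 10×19.0 + 18×20.0 + 10×22.0 = 970.

970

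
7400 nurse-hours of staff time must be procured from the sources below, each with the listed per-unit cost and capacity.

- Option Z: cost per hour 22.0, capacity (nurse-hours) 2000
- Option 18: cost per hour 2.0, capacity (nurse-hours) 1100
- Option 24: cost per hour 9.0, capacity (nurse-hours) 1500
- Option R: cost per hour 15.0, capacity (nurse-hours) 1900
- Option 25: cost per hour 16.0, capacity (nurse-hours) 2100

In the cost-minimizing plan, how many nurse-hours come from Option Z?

Cheapest first:
Option 18 at 2.0: take all 1100 nurse-hours ; 6300 still needed.
Take 1500 from Option 24 at 9.0 ; need 4800 more.
Take 1900 from Option R at 15.0 ; need 2900 more.
Take 2100 from Option 25 at 16.0 ; need 800 more.
Option Z (22.0): take the remaining 800 ; done.

800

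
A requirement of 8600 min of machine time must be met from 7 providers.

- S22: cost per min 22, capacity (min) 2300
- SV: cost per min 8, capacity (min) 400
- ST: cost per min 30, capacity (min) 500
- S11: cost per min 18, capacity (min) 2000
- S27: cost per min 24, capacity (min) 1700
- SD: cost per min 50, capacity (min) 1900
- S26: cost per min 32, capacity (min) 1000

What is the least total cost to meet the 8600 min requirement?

Use providers in increasing cost order.
Take 400 from SV at 8 ; need 8200 more.
S11 at 18: take all 2000 min ; 6200 still needed.
S22 at 22: take all 2300 min ; 3900 still needed.
Take 1700 from S27 at 24 ; need 2200 more.
Take 500 from ST at 30 ; need 1700 more.
Take 1000 from S26 at 32 ; need 700 more.
SD at 50: take 700 of its 1900 ; requirement met.
Cost = 400×8 + 2000×18 + 2300×22 + 1700×24 + 500×30 + 1000×32 + 700×50 = 212600.

212600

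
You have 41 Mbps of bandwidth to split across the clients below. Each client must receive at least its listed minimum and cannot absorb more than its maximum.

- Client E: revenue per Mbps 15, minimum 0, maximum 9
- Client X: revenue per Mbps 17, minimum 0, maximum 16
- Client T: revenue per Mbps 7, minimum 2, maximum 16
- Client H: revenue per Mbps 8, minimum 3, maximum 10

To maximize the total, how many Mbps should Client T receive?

6

Meeting every minimum uses 0+0+2+3 = 5 Mbps, leaving 36.
Rank by revenue per Mbps: Client X 17 > Client E 15 > Client H 8 > Client T 7.
Client X takes 16 more to reach its cap of 16 → 20 left.
Client E takes 9 more to reach its cap of 9 → 11 left.
Client H takes 7 more to reach its cap of 10 → 4 left.
Client T has room for 14 more but only 4 remain, so it gets 6.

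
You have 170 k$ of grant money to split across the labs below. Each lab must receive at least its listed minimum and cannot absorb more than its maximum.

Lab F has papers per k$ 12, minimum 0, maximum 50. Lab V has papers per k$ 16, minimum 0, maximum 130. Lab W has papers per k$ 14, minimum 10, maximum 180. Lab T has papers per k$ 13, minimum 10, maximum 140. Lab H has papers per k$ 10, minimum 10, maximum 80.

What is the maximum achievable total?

2590

Meeting every minimum uses 0+0+10+10+10 = 30 k$, leaving 140.
Highest papers per k$ first: Lab V 16 > Lab W 14 > Lab T 13 > Lab F 12 > Lab H 10.
Give Lab V 130 more to hit its cap of 130 ; 10 left.
Only 10 left; Lab W takes them to reach 20.
Total = 16×130 + 14×20 + 13×10 + 10×10 = 2590.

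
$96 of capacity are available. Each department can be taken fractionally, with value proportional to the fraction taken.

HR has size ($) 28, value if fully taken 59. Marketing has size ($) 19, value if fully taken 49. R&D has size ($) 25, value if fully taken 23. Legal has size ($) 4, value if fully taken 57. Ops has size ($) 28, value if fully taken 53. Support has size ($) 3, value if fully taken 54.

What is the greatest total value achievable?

Sort by value density: Support 54/3≈18, Legal 57/4≈14.2, Marketing 49/19≈2.58, HR 59/28≈2.11, Ops 53/28≈1.89, R&D 23/25≈0.92.
All 3 $ of Support fit (value 54) → 93 remain.
All 4 $ of Legal fit (value 57) → 89 remain.
Take all of Marketing (19 $, value 49) → 70 $ left.
Take all of HR (28 $, value 59) → 42 $ left.
All 28 $ of Ops fit (value 53) → 14 remain.
Fill the last 14 $ with part of R&D: 14/25 of it earns 12.88.
Total value = 284.88.

284.88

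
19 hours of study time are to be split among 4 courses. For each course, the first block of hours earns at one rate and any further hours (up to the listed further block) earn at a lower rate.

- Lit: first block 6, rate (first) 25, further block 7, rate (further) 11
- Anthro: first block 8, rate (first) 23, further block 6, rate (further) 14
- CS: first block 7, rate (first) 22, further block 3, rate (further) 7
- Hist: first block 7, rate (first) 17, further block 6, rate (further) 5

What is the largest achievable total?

444

Rank every tier by rate: Lit/tier1 25 > Anthro/tier1 23 > CS/tier1 22 > Hist/tier1 17 > Anthro/tier2 14 > Lit/tier2 11 > CS/tier2 7 > Hist/tier2 5.
Lit/tier1 (25): +6 ; 13 left.
Anthro tier1 at 23: fill all 8 ; 5 left.
5 remain; put them into CS tier1 at 22.
Total = 25×6 + 23×8 + 22×5 = 444.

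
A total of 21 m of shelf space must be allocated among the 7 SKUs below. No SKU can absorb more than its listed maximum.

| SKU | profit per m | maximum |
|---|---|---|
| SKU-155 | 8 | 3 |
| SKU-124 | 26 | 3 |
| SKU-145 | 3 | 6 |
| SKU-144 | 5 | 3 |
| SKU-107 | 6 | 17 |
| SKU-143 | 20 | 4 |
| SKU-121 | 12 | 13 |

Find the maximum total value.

Order the SKUs by profit per m: SKU-124 26 > SKU-143 20 > SKU-121 12 > SKU-155 8 > SKU-107 6 > SKU-144 5 > SKU-145 3.
Give SKU-124 3 to hit its cap of 3 → 18 left.
SKU-143: +4 to 4 (cap) → 14 left.
SKU-121 takes 13 to reach its cap of 13 → 1 left.
SKU-155 has room for 3 but only 1 remain, so it gets 1.
Total = 8×1 + 26×3 + 20×4 + 12×13 = 322.

322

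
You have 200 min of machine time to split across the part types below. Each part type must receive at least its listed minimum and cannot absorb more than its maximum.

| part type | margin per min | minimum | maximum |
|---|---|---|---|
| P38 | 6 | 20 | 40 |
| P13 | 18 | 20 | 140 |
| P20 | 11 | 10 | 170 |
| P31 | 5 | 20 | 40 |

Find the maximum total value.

2960

Meeting every minimum uses 20+20+10+20 = 70 min, leaving 130.
Highest margin per min first: P13 18 > P20 11 > P38 6 > P31 5.
P13: +120 to 140 (cap) ; 10 left.
P20: +10 (room for 160) → 20. Pool exhausted.
Total = 6×20 + 18×140 + 11×20 + 5×20 = 2960.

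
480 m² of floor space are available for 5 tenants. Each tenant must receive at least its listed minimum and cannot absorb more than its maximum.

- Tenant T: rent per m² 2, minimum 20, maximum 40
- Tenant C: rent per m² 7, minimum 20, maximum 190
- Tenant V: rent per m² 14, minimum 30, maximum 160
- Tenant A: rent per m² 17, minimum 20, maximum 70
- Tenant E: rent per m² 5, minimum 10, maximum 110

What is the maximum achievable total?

5000

Meeting every minimum uses 20+20+30+20+10 = 100 m², leaving 380.
Order the tenants by rent per m²: Tenant A 17 > Tenant V 14 > Tenant C 7 > Tenant E 5 > Tenant T 2.
Tenant A takes 50 more to reach its cap of 70 ; 330 left.
Tenant V: +130 to 160 (cap) ; 200 left.
Tenant C takes 170 more to reach its cap of 190 ; 30 left.
Only 30 left; Tenant E takes them to reach 40.
Total = 2×20 + 7×190 + 14×160 + 17×70 + 5×40 = 5000.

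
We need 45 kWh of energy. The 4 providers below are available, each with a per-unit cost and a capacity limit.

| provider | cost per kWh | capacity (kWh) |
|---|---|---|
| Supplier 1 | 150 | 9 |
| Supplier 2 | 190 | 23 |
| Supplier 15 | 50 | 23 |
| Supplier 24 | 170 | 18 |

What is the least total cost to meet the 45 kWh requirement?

4710

Fill from the cheapest provider first.
Supplier 15 (50): use full 23 ; 22 kWh to go.
Supplier 1 at 150: take all 9 kWh ; 13 still needed.
Supplier 24 (170): take the remaining 13 ; done.
Supplier 2: unused.
Cost = 23×50 + 9×150 + 13×170 = 4710.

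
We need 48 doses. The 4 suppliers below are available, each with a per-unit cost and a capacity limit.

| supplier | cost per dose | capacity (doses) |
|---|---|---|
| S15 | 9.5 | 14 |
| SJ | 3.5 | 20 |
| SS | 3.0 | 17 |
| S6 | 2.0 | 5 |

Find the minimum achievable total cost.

188

Fill from the cheapest supplier first.
S6 (2.0): use full 5 ; 43 doses to go.
SS (3.0): use full 17 ; 26 doses to go.
SJ at 3.5: take all 20 doses ; 6 still needed.
S15 (9.5): take the remaining 6 ; done.
Cost = 5×2.0 + 17×3.0 + 20×3.5 + 6×9.5 = 188.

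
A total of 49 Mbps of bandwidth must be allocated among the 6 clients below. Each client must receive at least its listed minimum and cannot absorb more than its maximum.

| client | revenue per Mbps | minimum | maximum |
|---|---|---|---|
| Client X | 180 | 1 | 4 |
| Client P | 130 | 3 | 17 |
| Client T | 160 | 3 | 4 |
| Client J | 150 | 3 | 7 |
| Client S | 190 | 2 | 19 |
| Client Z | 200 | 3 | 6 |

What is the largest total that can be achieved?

Meeting every minimum uses 1+3+3+3+2+3 = 15 Mbps, leaving 34.
Order the clients by revenue per Mbps: Client Z 200 > Client S 190 > Client X 180 > Client T 160 > Client J 150 > Client P 130.
Give Client Z 3 more to hit its cap of 6 ; 31 left.
Give Client S 17 more to hit its cap of 19 ; 14 left.
Client X takes 3 more to reach its cap of 4 ; 11 left.
Give Client T 1 more to hit its cap of 4 ; 10 left.
Client J takes 4 more to reach its cap of 7 ; 6 left.
Client P: +6 (room for 14) → 9. Pool exhausted.
Total = 180×4 + 130×9 + 160×4 + 150×7 + 190×19 + 200×6 = 8390.

8390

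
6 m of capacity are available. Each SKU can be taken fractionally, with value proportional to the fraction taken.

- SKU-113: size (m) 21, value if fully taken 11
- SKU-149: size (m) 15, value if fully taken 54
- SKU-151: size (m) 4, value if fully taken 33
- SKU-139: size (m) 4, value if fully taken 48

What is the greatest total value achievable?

64.5

Rank by value-to-size ratio: SKU-139 48/4≈12, SKU-151 33/4≈8.25, SKU-149 54/15≈3.6, SKU-113 11/21≈0.524.
Take all of SKU-139 (4 m, value 48) ; 2 m left.
2 m left: a 2/4 share of SKU-151 gives 33×2/4 = 16.5.
Total value = 64.5.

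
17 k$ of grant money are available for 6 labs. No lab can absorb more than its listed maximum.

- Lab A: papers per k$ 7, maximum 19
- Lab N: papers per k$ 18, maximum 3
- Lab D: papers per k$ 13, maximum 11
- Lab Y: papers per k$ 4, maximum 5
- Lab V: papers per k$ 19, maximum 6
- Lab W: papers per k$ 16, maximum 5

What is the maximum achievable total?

287

Rank by papers per k$: Lab V 19 > Lab N 18 > Lab W 16 > Lab D 13 > Lab A 7 > Lab Y 4.
Lab V: +6 to 6 (cap) ; 11 left.
Lab N: +3 to 3 (cap) ; 8 left.
Give Lab W 5 to hit its cap of 5 ; 3 left.
Lab D: +3 (room for 11) → 3. Pool exhausted.
Total = 18×3 + 13×3 + 19×6 + 16×5 = 287.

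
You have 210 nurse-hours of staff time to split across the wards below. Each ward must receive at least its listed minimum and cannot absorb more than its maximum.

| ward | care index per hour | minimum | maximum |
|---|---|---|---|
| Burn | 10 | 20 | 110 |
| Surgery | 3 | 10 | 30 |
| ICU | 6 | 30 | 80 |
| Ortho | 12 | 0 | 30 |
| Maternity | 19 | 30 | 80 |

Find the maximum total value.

Meeting every minimum uses 20+10+30+0+30 = 90 nurse-hours, leaving 120.
Order the wards by care index per hour: Maternity 19 > Ortho 12 > Burn 10 > ICU 6 > Surgery 3.
Maternity takes 50 more to reach its cap of 80 ; 70 left.
Give Ortho 30 more to hit its cap of 30 ; 40 left.
Burn has room for 90 more but only 40 remain, so it gets 60.
Total = 10×60 + 3×10 + 6×30 + 12×30 + 19×80 = 2690.

2690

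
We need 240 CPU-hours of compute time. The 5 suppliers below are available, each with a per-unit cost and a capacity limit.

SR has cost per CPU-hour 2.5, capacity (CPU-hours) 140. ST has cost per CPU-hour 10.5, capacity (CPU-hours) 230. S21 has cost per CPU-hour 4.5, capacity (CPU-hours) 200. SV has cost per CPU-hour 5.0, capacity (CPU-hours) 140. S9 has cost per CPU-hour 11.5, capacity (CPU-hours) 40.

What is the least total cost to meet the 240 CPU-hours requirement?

Use suppliers in increasing cost order.
SR at 2.5: take all 140 CPU-hours ; 100 still needed.
S21 (4.5): take the remaining 100 ; done.
SV, ST, S9: unused.
Cost = 140×2.5 + 100×4.5 = 800.

800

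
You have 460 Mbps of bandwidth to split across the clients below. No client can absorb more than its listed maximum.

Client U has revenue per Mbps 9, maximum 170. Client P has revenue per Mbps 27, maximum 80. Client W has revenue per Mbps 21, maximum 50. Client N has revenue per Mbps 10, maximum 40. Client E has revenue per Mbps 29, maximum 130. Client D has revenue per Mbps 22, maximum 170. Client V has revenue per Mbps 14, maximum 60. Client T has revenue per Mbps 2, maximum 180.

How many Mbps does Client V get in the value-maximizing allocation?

Rank by revenue per Mbps: Client E 29 > Client P 27 > Client D 22 > Client W 21 > Client V 14 > Client N 10 > Client U 9 > Client T 2.
Client E takes 130 to reach its cap of 130 → 330 left.
Client P takes 80 to reach its cap of 80 → 250 left.
Give Client D 170 to hit its cap of 170 → 80 left.
Client W takes 50 to reach its cap of 50 → 30 left.
Client V has room for 60 but only 30 remain, so it gets 30.

30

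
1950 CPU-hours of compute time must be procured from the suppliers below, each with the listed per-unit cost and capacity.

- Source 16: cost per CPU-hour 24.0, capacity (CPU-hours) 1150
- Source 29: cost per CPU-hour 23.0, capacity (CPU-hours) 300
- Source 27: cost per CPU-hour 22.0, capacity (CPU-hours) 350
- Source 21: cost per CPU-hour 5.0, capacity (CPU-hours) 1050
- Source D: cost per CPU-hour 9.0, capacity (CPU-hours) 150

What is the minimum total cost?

Cheapest first:
Source 21 (5.0): use full 1050 ; 900 CPU-hours to go.
Source D at 9.0: take all 150 CPU-hours ; 750 still needed.
Source 27 at 22.0: take all 350 CPU-hours ; 400 still needed.
Source 29 (23.0): use full 300 ; 100 CPU-hours to go.
Source 16 (24.0): take the remaining 100 ; done.
Cost = 1050×5.0 + 150×9.0 + 350×22.0 + 300×23.0 + 100×24.0 = 23600.

23600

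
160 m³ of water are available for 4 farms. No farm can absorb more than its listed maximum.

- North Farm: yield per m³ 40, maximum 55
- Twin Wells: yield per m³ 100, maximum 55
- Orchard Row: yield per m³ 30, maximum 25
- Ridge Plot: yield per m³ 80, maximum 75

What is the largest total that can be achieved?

12700

Order the farms by yield per m³: Twin Wells 100 > Ridge Plot 80 > North Farm 40 > Orchard Row 30.
Give Twin Wells 55 to hit its cap of 55 ; 105 left.
Ridge Plot takes 75 to reach its cap of 75 ; 30 left.
North Farm: +30 (room for 55) → 30. Pool exhausted.
Total = 40×30 + 100×55 + 80×75 = 12700.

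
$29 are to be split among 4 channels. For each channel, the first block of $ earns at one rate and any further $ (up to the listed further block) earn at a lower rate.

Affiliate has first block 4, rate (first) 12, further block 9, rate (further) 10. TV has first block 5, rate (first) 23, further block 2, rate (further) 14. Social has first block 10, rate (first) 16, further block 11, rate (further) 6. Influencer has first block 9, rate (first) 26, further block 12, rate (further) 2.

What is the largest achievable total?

Rank every tier by rate: Influencer/tier1 26 > TV/tier1 23 > Social/tier1 16 > TV/tier2 14 > Affiliate/tier1 12 > Affiliate/tier2 10 > Social/tier2 6 > Influencer/tier2 2.
Influencer tier1 at 26: fill all 9 — 20 left.
TV/tier1 (23): +5 — 15 left.
Social/tier1 (16): +10 — 5 left.
TV/tier2 (14): +2 — 3 left.
3 remain; put them into Affiliate tier1 at 12.
Total = 26×9 + 23×5 + 16×10 + 14×2 + 12×3 = 573.

573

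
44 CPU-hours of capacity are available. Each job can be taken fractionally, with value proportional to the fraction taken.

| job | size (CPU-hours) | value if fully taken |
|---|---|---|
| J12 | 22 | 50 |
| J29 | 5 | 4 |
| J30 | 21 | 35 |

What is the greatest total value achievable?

85.8

Sort by value density: J12 50/22≈2.27, J30 35/21≈1.67, J29 4/5≈0.8.
J12: take in full, 22 CPU-hours for value 50 → 22 left.
Take all of J30 (21 CPU-hours, value 35) → 1 CPU-hours left.
Fill the last 1 CPU-hours with part of J29: 1/5 of it earns 0.8.
Total value = 85.8.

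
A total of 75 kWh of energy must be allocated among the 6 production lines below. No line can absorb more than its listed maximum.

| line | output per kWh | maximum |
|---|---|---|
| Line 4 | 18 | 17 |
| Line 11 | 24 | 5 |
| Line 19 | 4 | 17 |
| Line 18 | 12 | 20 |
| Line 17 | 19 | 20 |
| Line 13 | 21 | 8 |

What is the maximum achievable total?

Rank by output per kWh: Line 11 24 > Line 13 21 > Line 17 19 > Line 4 18 > Line 18 12 > Line 19 4.
Line 11: +5 to 5 (cap) → 70 left.
Line 13: +8 to 8 (cap) → 62 left.
Line 17: +20 to 20 (cap) → 42 left.
Line 4 takes 17 to reach its cap of 17 → 25 left.
Line 18 takes 20 to reach its cap of 20 → 5 left.
Line 19: +5 (room for 17) → 5. Pool exhausted.
Total = 18×17 + 24×5 + 4×5 + 12×20 + 19×20 + 21×8 = 1234.

1234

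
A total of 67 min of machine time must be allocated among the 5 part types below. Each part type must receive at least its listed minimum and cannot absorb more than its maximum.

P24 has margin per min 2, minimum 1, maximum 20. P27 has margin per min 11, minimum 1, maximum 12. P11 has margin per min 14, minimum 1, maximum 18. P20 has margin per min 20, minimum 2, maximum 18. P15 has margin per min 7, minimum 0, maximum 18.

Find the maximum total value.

Meeting every minimum uses 1+1+1+2+0 = 5 min, leaving 62.
Order the part types by margin per min: P20 20 > P11 14 > P27 11 > P15 7 > P24 2.
P20: +16 to 18 (cap) ; 46 left.
Give P11 17 more to hit its cap of 18 ; 29 left.
P27: +11 to 12 (cap) ; 18 left.
P15 takes 18 more to reach its cap of 18 ; 0 left.
Total = 2×1 + 11×12 + 14×18 + 20×18 + 7×18 = 872.

872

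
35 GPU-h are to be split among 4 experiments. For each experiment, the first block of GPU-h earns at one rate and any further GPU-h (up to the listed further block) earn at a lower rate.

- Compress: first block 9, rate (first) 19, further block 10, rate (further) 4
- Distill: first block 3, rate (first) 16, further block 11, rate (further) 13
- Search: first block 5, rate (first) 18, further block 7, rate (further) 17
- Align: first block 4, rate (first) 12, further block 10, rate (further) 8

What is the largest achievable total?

Rank every tier by rate: Compress/T1 19 > Search/T1 18 > Search/T2 17 > Distill/T1 16 > Distill/T2 13 > Align/T1 12 > Align/T2 8 > Compress/T2 4.
Compress/T1 (19): +9 → 26 left.
Fill Search T1 block (5 at 18) → 21 left.
Search/T2 (17): +7 → 14 left.
Distill T1 at 16: fill all 3 → 11 left.
Fill Distill T2 block (11 at 13) → 0 left.
Total = 19×9 + 18×5 + 17×7 + 16×3 + 13×11 = 571.

571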